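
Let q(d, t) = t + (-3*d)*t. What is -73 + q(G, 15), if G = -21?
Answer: 887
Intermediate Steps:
q(d, t) = t - 3*d*t
-73 + q(G, 15) = -73 + 15*(1 - 3*(-21)) = -73 + 15*(1 + 63) = -73 + 15*64 = -73 + 960 = 887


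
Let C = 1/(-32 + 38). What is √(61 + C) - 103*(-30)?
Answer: 3090 + √2202/6 ≈ 3097.8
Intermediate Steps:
C = ⅙ (C = 1/6 = ⅙ ≈ 0.16667)
√(61 + C) - 103*(-30) = √(61 + ⅙) - 103*(-30) = √(367/6) + 3090 = √2202/6 + 3090 = 3090 + √2202/6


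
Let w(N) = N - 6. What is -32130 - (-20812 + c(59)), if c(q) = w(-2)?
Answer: -11310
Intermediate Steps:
w(N) = -6 + N
c(q) = -8 (c(q) = -6 - 2 = -8)
-32130 - (-20812 + c(59)) = -32130 - (-20812 - 8) = -32130 - 1*(-20820) = -32130 + 20820 = -11310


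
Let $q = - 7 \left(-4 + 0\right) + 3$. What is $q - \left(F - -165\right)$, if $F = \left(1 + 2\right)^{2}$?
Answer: $-143$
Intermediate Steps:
$F = 9$ ($F = 3^{2} = 9$)
$q = 31$ ($q = \left(-7\right) \left(-4\right) + 3 = 28 + 3 = 31$)
$q - \left(F - -165\right) = 31 - \left(9 - -165\right) = 31 - \left(9 + 165\right) = 31 - 174 = -143$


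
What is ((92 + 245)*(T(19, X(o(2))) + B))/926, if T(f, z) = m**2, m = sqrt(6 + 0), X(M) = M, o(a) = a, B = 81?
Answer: 29319/926 ≈ 31.662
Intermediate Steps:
m = sqrt(6) ≈ 2.4495
T(f, z) = 6 (T(f, z) = (sqrt(6))**2 = 6)
((92 + 245)*(T(19, X(o(2))) + B))/926 = ((92 + 245)*(6 + 81))/926 = (337*87)*(1/926) = 29319*(1/926) = 29319/926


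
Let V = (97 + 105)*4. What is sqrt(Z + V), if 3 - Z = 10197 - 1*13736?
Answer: 5*sqrt(174) ≈ 65.955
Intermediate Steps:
Z = 3542 (Z = 3 - (10197 - 1*13736) = 3 - (10197 - 13736) = 3 - 1*(-3539) = 3 + 3539 = 3542)
V = 808 (V = 202*4 = 808)
sqrt(Z + V) = sqrt(3542 + 808) = sqrt(4350) = 5*sqrt(174)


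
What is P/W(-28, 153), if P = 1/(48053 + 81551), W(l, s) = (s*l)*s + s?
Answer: -1/84929371596 ≈ -1.1774e-11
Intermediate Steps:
W(l, s) = s + l*s² (W(l, s) = (l*s)*s + s = l*s² + s = s + l*s²)
P = 1/129604 ≈ 7.7158e-6
P/W(-28, 153) = 1/(129604*((153*(1 - 28*153)))) = 1/(129604*((153*(1 - 4284)))) = 1/(129604*((153*(-4283)))) = (1/129604)/(-655299) = (1/129604)*(-1/655299) = -1/84929371596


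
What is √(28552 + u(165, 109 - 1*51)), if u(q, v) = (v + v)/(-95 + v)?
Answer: 2*√9770849/37 ≈ 168.96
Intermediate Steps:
u(q, v) = 2*v/(-95 + v) (u(q, v) = (2*v)/(-95 + v) = 2*v/(-95 + v))
√(28552 + u(165, 109 - 1*51)) = √(28552 + 2*(109 - 1*51)/(-95 + (109 - 1*51))) = √(28552 + 2*(109 - 51)/(-95 + (109 - 51))) = √(28552 + 2*58/(-95 + 58)) = √(28552 + 2*58/(-37)) = √(28552 + 2*58*(-1/37)) = √(28552 - 116/37) = √(1056308/37) = 2*√9770849/37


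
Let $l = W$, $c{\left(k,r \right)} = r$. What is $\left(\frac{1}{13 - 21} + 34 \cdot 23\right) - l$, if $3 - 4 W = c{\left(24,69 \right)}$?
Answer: $\frac{6387}{8} \approx 798.38$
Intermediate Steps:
$W = - \frac{33}{2}$ ($W = \frac{3}{4} - \frac{69}{4} = - \frac{33}{2} \approx -16.5$)
$l = - \frac{33}{2} \approx -16.5$
$\left(\frac{1}{13 - 21} + 34 \cdot 23\right) - l = \left(\frac{1}{13 - 21} + 34 \cdot 23\right) - - \frac{33}{2} = \left(\frac{1}{-8} + 782\right) + \frac{33}{2} = \left(- \frac{1}{8} + 782\right) + \frac{33}{2} = \frac{6255}{8} + \frac{33}{2} = \frac{6387}{8}$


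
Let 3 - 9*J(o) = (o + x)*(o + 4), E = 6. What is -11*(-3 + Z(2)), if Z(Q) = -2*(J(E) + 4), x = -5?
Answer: 935/9 ≈ 103.89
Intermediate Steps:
J(o) = ⅓ - (-5 + o)*(4 + o)/9 (J(o) = ⅓ - (o - 5)*(o + 4)/9 = ⅓ - (-5 + o)*(4 + o)/9)
Z(Q) = -58/9 (Z(Q) = -2*((23/9 - ⅑*6² + (⅑)*6) + 4) = -2*((23/9 - ⅑*36 + ⅔) + 4) = -2*((23/9 - 4 + ⅔) + 4) = -2*(-7/9 + 4) = -2*29/9 = -58/9)
-11*(-3 + Z(2)) = -11*(-3 - 58/9) = -11*(-85/9) = 935/9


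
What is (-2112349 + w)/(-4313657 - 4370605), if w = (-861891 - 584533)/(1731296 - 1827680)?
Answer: 25449399949/104627988576 ≈ 0.24324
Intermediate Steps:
w = 180803/12048 (w = -1446424/(-96384) = -1446424*(-1/96384) = 180803/12048 ≈ 15.007)
(-2112349 + w)/(-4313657 - 4370605) = (-2112349 + 180803/12048)/(-4313657 - 4370605) = -25449399949/12048/(-8684262) = -25449399949/12048*(-1/8684262) = 25449399949/104627988576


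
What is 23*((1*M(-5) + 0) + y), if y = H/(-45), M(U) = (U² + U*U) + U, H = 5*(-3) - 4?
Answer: 47012/45 ≈ 1044.7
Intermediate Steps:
H = -19 (H = -15 - 4 = -19)
M(U) = U + 2*U² (M(U) = (U² + U²) + U = 2*U² + U = U + 2*U²)
y = 19/45 (y = -19/(-45) = -19*(-1/45) = 19/45 ≈ 0.42222)
23*((1*M(-5) + 0) + y) = 23*((1*(-5*(1 + 2*(-5))) + 0) + 19/45) = 23*((1*(-5*(1 - 10)) + 0) + 19/45) = 23*((1*(-5*(-9)) + 0) + 19/45) = 23*((1*45 + 0) + 19/45) = 23*((45 + 0) + 19/45) = 23*(45 + 19/45) = 23*(2044/45) = 47012/45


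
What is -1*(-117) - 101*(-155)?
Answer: 15772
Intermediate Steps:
-1*(-117) - 101*(-155) = 117 + 15655 = 15772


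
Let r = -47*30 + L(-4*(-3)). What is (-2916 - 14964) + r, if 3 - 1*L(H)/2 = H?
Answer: -19308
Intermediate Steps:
L(H) = 6 - 2*H
r = -1428 (r = -47*30 + (6 - (-8)*(-3)) = -1410 + (6 - 2*12) = -1410 + (6 - 24) = -1410 - 18 = -1428)
(-2916 - 14964) + r = (-2916 - 14964) - 1428 = -17880 - 1428 = -19308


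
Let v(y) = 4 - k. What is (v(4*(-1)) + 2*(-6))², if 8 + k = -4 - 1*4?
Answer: 64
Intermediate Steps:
k = -16 (k = -8 + (-4 - 1*4) = -8 + (-4 - 4) = -8 - 8 = -16)
v(y) = 20 (v(y) = 4 - 1*(-16) = 4 + 16 = 20)
(v(4*(-1)) + 2*(-6))² = (20 + 2*(-6))² = (20 - 12)² = 8² = 64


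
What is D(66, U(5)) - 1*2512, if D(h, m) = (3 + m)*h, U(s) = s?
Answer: -1984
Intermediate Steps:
D(h, m) = h*(3 + m)
D(66, U(5)) - 1*2512 = 66*(3 + 5) - 1*2512 = 66*8 - 2512 = 528 - 2512 = -1984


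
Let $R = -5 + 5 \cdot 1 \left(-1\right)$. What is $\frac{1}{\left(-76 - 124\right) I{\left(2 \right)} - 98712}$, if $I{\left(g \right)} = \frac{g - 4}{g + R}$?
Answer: $- \frac{1}{98762} \approx -1.0125 \cdot 10^{-5}$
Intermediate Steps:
$R = -10$ ($R = -5 + 5 \left(-1\right) = -5 - 5 = -10$)
$I{\left(g \right)} = \frac{-4 + g}{-10 + g}$ ($I{\left(g \right)} = \frac{g - 4}{g - 10} = \frac{-4 + g}{-10 + g}$)
$\frac{1}{\left(-76 - 124\right) I{\left(2 \right)} - 98712} = \frac{1}{\left(-76 - 124\right) \frac{-4 + 2}{-10 + 2} - 98712} = \frac{1}{- 200 \frac{1}{-8} \left(-2\right) - 98712} = \frac{1}{- 200 \left(\left(- \frac{1}{8}\right) \left(-2\right)\right) - 98712} = \frac{1}{\left(-200\right) \frac{1}{4} - 98712} = \frac{1}{-50 - 98712} = \frac{1}{-98762} = - \frac{1}{98762}$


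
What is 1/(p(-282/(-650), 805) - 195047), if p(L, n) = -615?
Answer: -1/195662 ≈ -5.1109e-6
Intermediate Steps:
1/(p(-282/(-650), 805) - 195047) = 1/(-615 - 195047) = 1/(-195662) = -1/195662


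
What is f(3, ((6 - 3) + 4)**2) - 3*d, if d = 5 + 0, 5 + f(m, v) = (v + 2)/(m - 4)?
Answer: -71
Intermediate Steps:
f(m, v) = -5 + (2 + v)/(-4 + m) (f(m, v) = -5 + (v + 2)/(m - 4) = -5 + (2 + v)/(-4 + m))
d = 5
f(3, ((6 - 3) + 4)**2) - 3*d = (22 + ((6 - 3) + 4)**2 - 5*3)/(-4 + 3) - 3*5 = (22 + (3 + 4)**2 - 15)/(-1) - 15 = -(22 + 7**2 - 15) - 15 = -(22 + 49 - 15) - 15 = -1*56 - 15 = -56 - 15 = -71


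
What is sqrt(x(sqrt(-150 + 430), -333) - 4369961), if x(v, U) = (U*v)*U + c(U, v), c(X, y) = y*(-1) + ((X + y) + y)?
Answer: sqrt(-4370294 + 221780*sqrt(70)) ≈ 1585.8*I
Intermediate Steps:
c(X, y) = X + y (c(X, y) = -y + (X + 2*y) = X + y)
x(v, U) = U + v + v*U**2 (x(v, U) = (U*v)*U + (U + v) = v*U**2 + (U + v) = U + v + v*U**2)
sqrt(x(sqrt(-150 + 430), -333) - 4369961) = sqrt((-333 + sqrt(-150 + 430) + sqrt(-150 + 430)*(-333)**2) - 4369961) = sqrt((-333 + sqrt(280) + sqrt(280)*110889) - 4369961) = sqrt((-333 + 2*sqrt(70) + (2*sqrt(70))*110889) - 4369961) = sqrt((-333 + 2*sqrt(70) + 221778*sqrt(70)) - 4369961) = sqrt((-333 + 221780*sqrt(70)) - 4369961) = sqrt(-4370294 + 221780*sqrt(70))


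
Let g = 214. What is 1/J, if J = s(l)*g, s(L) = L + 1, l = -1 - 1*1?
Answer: -1/214 ≈ -0.0046729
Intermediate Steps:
l = -2 (l = -1 - 1 = -2)
s(L) = 1 + L
J = -214 (J = (1 - 2)*214 = -1*214 = -214)
1/J = 1/(-214) = -1/214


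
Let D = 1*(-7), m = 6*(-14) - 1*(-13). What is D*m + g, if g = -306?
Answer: 191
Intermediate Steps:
m = -71 (m = -84 + 13 = -71)
D = -7
D*m + g = -7*(-71) - 306 = 497 - 306 = 191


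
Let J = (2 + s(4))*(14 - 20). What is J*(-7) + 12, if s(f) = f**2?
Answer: 768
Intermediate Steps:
J = -108 (J = (2 + 4**2)*(14 - 20) = (2 + 16)*(-6) = 18*(-6) = -108)
J*(-7) + 12 = -108*(-7) + 12 = 756 + 12 = 768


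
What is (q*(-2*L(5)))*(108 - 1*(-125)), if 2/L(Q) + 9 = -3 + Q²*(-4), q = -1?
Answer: -233/28 ≈ -8.3214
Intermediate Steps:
L(Q) = 2/(-12 - 4*Q²) (L(Q) = 2/(-9 + (-3 + Q²*(-4))) = 2/(-9 + (-3 - 4*Q²)) = 2/(-12 - 4*Q²))
(q*(-2*L(5)))*(108 - 1*(-125)) = (-(-2)*(-1/(6 + 2*5²)))*(108 - 1*(-125)) = (-(-2)*(-1/(6 + 2*25)))*(108 + 125) = -(-2)*(-1/(6 + 50))*233 = -(-2)*(-1/56)*233 = -(-2)*(-1*1/56)*233 = -(-2)*(-1)/56*233 = -1*1/28*233 = -1/28*233 = -233/28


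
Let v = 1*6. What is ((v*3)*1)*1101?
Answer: 19818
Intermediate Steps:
v = 6
((v*3)*1)*1101 = ((6*3)*1)*1101 = (18*1)*1101 = 18*1101 = 19818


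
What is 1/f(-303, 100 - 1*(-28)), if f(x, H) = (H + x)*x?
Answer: 1/53025 ≈ 1.8859e-5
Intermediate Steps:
f(x, H) = x*(H + x)
1/f(-303, 100 - 1*(-28)) = 1/(-303*((100 - 1*(-28)) - 303)) = 1/(-303*((100 + 28) - 303)) = 1/(-303*(128 - 303)) = 1/(-303*(-175)) = 1/53025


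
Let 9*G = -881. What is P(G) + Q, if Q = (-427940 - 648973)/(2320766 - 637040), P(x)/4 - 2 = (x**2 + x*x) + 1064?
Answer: 3678728145973/45460602 ≈ 80921.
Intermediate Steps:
G = -881/9 (G = (1/9)*(-881) = -881/9 ≈ -97.889)
P(x) = 4264 + 8*x**2 (P(x) = 8 + 4*((x**2 + x*x) + 1064) = 8 + 4*((x**2 + x**2) + 1064) = 8 + 4*(2*x**2 + 1064) = 8 + 4*(1064 + 2*x**2) = 8 + (4256 + 8*x**2) = 4264 + 8*x**2)
Q = -358971/561242 (Q = -1076913/1683726 = -1076913*1/1683726 = -358971/561242 ≈ -0.63960)
P(G) + Q = (4264 + 8*(-881/9)**2) - 358971/561242 = (4264 + 8*(776161/81)) - 358971/561242 = (4264 + 6209288/81) - 358971/561242 = 6554672/81 - 358971/561242 = 3678728145973/45460602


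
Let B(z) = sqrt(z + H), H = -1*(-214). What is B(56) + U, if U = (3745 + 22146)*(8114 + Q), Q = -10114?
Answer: -51782000 + 3*sqrt(30) ≈ -5.1782e+7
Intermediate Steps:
U = -51782000 (U = (3745 + 22146)*(8114 - 10114) = 25891*(-2000) = -51782000)
H = 214
B(z) = sqrt(214 + z) (B(z) = sqrt(z + 214) = sqrt(214 + z))
B(56) + U = sqrt(214 + 56) - 51782000 = sqrt(270) - 51782000 = 3*sqrt(30) - 51782000 = -51782000 + 3*sqrt(30)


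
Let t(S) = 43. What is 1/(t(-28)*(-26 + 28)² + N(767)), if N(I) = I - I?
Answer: 1/172 ≈ 0.0058140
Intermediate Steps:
N(I) = 0
1/(t(-28)*(-26 + 28)² + N(767)) = 1/(43*(-26 + 28)² + 0) = 1/(43*2² + 0) = 1/(43*4 + 0) = 1/(172 + 0) = 1/172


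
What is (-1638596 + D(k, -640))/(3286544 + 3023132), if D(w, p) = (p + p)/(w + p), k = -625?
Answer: -103641133/399087007 ≈ -0.25970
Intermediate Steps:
D(w, p) = 2*p/(p + w) (D(w, p) = (2*p)/(p + w) = 2*p/(p + w))
(-1638596 + D(k, -640))/(3286544 + 3023132) = (-1638596 + 2*(-640)/(-640 - 625))/(3286544 + 3023132) = (-1638596 + 2*(-640)/(-1265))/6309676 = (-1638596 + 2*(-640)*(-1/1265))*(1/6309676) = (-1638596 + 256/253)*(1/6309676) = -414564532/253*1/6309676 = -103641133/399087007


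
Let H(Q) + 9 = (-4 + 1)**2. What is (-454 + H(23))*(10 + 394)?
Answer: -183416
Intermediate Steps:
H(Q) = 0 (H(Q) = -9 + (-4 + 1)**2 = -9 + (-3)**2 = -9 + 9 = 0)
(-454 + H(23))*(10 + 394) = (-454 + 0)*(10 + 394) = -454*404 = -183416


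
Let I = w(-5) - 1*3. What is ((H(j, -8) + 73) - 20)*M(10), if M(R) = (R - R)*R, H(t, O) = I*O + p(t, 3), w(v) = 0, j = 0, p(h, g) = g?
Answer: 0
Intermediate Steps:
I = -3 (I = 0 - 1*3 = 0 - 3 = -3)
H(t, O) = 3 - 3*O (H(t, O) = -3*O + 3 = 3 - 3*O)
M(R) = 0 (M(R) = 0*R = 0)
((H(j, -8) + 73) - 20)*M(10) = (((3 - 3*(-8)) + 73) - 20)*0 = (((3 + 24) + 73) - 20)*0 = ((27 + 73) - 20)*0 = (100 - 20)*0 = 80*0 = 0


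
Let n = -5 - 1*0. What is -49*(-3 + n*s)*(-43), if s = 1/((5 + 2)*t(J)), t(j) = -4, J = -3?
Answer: -23779/4 ≈ -5944.8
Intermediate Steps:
n = -5 (n = -5 + 0 = -5)
s = -1/28 (s = 1/((5 + 2)*(-4)) = -¼/7 = (⅐)*(-¼) = -1/28 ≈ -0.035714)
-49*(-3 + n*s)*(-43) = -49*(-3 - 5*(-1/28))*(-43) = -49*(-3 + 5/28)*(-43) = -49*(-79/28)*(-43) = (553/4)*(-43) = -23779/4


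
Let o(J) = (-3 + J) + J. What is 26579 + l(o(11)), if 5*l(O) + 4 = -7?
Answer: 132884/5 ≈ 26577.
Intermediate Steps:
o(J) = -3 + 2*J
l(O) = -11/5 (l(O) = -4/5 + (1/5)*(-7) = -4/5 - 7/5 = -11/5)
26579 + l(o(11)) = 26579 - 11/5 = 132884/5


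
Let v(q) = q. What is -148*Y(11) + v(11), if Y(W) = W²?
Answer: -17897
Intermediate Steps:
-148*Y(11) + v(11) = -148*11² + 11 = -148*121 + 11 = -17908 + 11 = -17897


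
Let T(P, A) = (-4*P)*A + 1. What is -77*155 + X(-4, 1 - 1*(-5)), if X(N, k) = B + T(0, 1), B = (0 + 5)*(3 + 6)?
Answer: -11889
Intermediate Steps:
T(P, A) = 1 - 4*A*P (T(P, A) = -4*A*P + 1 = 1 - 4*A*P)
B = 45 (B = 5*9 = 45)
X(N, k) = 46 (X(N, k) = 45 + (1 - 4*1*0) = 45 + (1 + 0) = 45 + 1 = 46)
-77*155 + X(-4, 1 - 1*(-5)) = -77*155 + 46 = -11935 + 46 = -11889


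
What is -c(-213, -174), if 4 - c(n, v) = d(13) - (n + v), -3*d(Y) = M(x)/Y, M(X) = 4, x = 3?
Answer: 14933/39 ≈ 382.90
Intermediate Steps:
d(Y) = -4/(3*Y)
c(n, v) = 160/39 + n + v (c(n, v) = 4 - (-4/3/13 - (n + v)) = 4 - (-4/3*1/13 + (-n - v)) = 4 - (-4/39 + (-n - v)) = 4 - (-4/39 - n - v) = 4 + (4/39 + n + v) = 160/39 + n + v)
-c(-213, -174) = -(160/39 - 213 - 174) = -1*(-14933/39) = 14933/39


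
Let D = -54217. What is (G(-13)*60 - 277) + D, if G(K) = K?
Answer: -55274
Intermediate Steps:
(G(-13)*60 - 277) + D = (-13*60 - 277) - 54217 = (-780 - 277) - 54217 = -1057 - 54217 = -55274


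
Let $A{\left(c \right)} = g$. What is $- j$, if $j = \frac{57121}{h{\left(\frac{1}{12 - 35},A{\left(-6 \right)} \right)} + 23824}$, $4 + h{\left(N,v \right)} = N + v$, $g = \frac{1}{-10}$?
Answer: $- \frac{13137830}{5478567} \approx -2.398$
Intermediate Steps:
$g = - \frac{1}{10} \approx -0.1$
$A{\left(c \right)} = - \frac{1}{10}$
$h{\left(N,v \right)} = -4 + N + v$ ($h{\left(N,v \right)} = -4 + \left(N + v\right) = -4 + N + v$)
$j = \frac{13137830}{5478567}$ ($j = \frac{57121}{\left(-4 + \frac{1}{12 - 35} - \frac{1}{10}\right) + 23824} = \frac{57121}{\left(-4 + \frac{1}{-23} - \frac{1}{10}\right) + 23824} = \frac{57121}{\left(-4 - \frac{1}{23} - \frac{1}{10}\right) + 23824} = \frac{57121}{- \frac{953}{230} + 23824} = \frac{57121}{\frac{5478567}{230}} = 57121 \cdot \frac{230}{5478567} = \frac{13137830}{5478567} \approx 2.398$)
$- j = \left(-1\right) \frac{13137830}{5478567} = - \frac{13137830}{5478567}$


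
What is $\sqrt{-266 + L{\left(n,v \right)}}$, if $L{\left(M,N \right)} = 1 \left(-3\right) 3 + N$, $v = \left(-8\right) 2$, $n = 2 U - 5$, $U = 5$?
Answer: $i \sqrt{291} \approx 17.059 i$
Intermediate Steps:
$n = 5$ ($n = 2 \cdot 5 - 5 = 10 - 5 = 5$)
$v = -16$
$L{\left(M,N \right)} = -9 + N$ ($L{\left(M,N \right)} = \left(-3\right) 3 + N = -9 + N$)
$\sqrt{-266 + L{\left(n,v \right)}} = \sqrt{-266 - 25} = \sqrt{-291} = i \sqrt{291}$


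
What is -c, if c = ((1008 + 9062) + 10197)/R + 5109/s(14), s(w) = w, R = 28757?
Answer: -147203251/402598 ≈ -365.63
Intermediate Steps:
c = 147203251/402598 (c = ((1008 + 9062) + 10197)/28757 + 5109/14 = (10070 + 10197)*(1/28757) + 5109*(1/14) = 20267*(1/28757) + 5109/14 = 20267/28757 + 5109/14 = 147203251/402598 ≈ 365.63)
-c = -1*147203251/402598 = -147203251/402598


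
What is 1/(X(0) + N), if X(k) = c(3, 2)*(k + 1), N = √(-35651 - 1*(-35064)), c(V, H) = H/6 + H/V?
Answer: 1/588 - I*√587/588 ≈ 0.0017007 - 0.041204*I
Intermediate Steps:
c(V, H) = H/6 + H/V (c(V, H) = H*(⅙) + H/V = H/6 + H/V)
N = I*√587 (N = √(-35651 + 35064) = √(-587) = I*√587 ≈ 24.228*I)
X(k) = 1 + k (X(k) = ((⅙)*2 + 2/3)*(k + 1) = (⅓ + 2*(⅓))*(1 + k) = (⅓ + ⅔)*(1 + k) = 1*(1 + k) = 1 + k)
1/(X(0) + N) = 1/((1 + 0) + I*√587) = 1/(1 + I*√587)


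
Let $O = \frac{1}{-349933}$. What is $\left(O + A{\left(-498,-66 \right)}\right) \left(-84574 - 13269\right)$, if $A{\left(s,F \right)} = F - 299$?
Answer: $\frac{12497050597278}{349933} \approx 3.5713 \cdot 10^{7}$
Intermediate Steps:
$A{\left(s,F \right)} = -299 + F$
$O = - \frac{1}{349933} \approx -2.8577 \cdot 10^{-6}$
$\left(O + A{\left(-498,-66 \right)}\right) \left(-84574 - 13269\right) = \left(- \frac{1}{349933} - 365\right) \left(-84574 - 13269\right) = \left(- \frac{1}{349933} - 365\right) \left(-97843\right) = \left(- \frac{127725546}{349933}\right) \left(-97843\right) = \frac{12497050597278}{349933}$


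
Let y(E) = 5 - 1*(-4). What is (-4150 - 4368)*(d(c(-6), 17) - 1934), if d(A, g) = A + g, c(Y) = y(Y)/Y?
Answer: 16341783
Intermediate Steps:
y(E) = 9 (y(E) = 5 + 4 = 9)
c(Y) = 9/Y
(-4150 - 4368)*(d(c(-6), 17) - 1934) = (-4150 - 4368)*((9/(-6) + 17) - 1934) = -8518*((9*(-1/6) + 17) - 1934) = -8518*((-3/2 + 17) - 1934) = -8518*(31/2 - 1934) = -8518*(-3837/2) = 16341783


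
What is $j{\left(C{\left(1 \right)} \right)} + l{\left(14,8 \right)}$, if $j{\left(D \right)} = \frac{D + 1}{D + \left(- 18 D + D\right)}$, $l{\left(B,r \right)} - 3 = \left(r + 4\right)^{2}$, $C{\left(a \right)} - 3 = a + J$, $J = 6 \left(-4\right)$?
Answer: $\frac{47021}{320} \approx 146.94$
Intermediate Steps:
$J = -24$
$C{\left(a \right)} = -21 + a$ ($C{\left(a \right)} = 3 + \left(a - 24\right) = 3 + \left(-24 + a\right) = -21 + a$)
$l{\left(B,r \right)} = 3 + \left(4 + r\right)^{2}$ ($l{\left(B,r \right)} = 3 + \left(r + 4\right)^{2} = 3 + \left(4 + r\right)^{2}$)
$j{\left(D \right)} = - \frac{1 + D}{16 D}$ ($j{\left(D \right)} = \frac{1 + D}{D - 17 D} = \frac{1 + D}{\left(-16\right) D} = \left(1 + D\right) \left(- \frac{1}{16 D}\right) = - \frac{1 + D}{16 D}$)
$j{\left(C{\left(1 \right)} \right)} + l{\left(14,8 \right)} = \frac{-1 - \left(-21 + 1\right)}{16 \left(-21 + 1\right)} + \left(3 + \left(4 + 8\right)^{2}\right) = \frac{-1 - -20}{16 \left(-20\right)} + \left(3 + 12^{2}\right) = \frac{1}{16} \left(- \frac{1}{20}\right) \left(-1 + 20\right) + \left(3 + 144\right) = \frac{1}{16} \left(- \frac{1}{20}\right) 19 + 147 = - \frac{19}{320} + 147 = \frac{47021}{320}$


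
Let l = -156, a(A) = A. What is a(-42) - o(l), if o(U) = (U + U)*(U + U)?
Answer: -97386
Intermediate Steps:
o(U) = 4*U**2 (o(U) = (2*U)*(2*U) = 4*U**2)
a(-42) - o(l) = -42 - 4*(-156)**2 = -42 - 4*24336 = -42 - 1*97344 = -42 - 97344 = -97386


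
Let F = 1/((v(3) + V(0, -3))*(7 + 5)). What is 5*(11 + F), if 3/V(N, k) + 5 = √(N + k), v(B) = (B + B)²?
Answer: 7749395/140868 + 5*I*√3/140868 ≈ 55.012 + 6.1478e-5*I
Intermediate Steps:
v(B) = 4*B² (v(B) = (2*B)² = 4*B²)
V(N, k) = 3/(-5 + √(N + k))
F = 1/(432 + 36/(-5 + I*√3)) (F = 1/((4*3² + 3/(-5 + √(0 - 3)))*(7 + 5)) = 1/((4*9 + 3/(-5 + √(-3)))*12) = 1/((36 + 3/(-5 + I*√3))*12) = 1/(432 + 36/(-5 + I*√3)) ≈ 0.0023497 + 1.2296e-5*I)
5*(11 + F) = 5*(11 + (331/140868 + I*√3/140868)) = 5*(1549879/140868 + I*√3/140868) = 7749395/140868 + 5*I*√3/140868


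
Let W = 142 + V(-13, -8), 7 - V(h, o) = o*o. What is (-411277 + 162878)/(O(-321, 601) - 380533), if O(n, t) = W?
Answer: 248399/380448 ≈ 0.65291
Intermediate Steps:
V(h, o) = 7 - o² (V(h, o) = 7 - o*o = 7 - o²)
W = 85 (W = 142 + (7 - 1*(-8)²) = 142 + (7 - 1*64) = 142 + (7 - 64) = 142 - 57 = 85)
O(n, t) = 85
(-411277 + 162878)/(O(-321, 601) - 380533) = (-411277 + 162878)/(85 - 380533) = -248399/(-380448) = -248399*(-1/380448) = 248399/380448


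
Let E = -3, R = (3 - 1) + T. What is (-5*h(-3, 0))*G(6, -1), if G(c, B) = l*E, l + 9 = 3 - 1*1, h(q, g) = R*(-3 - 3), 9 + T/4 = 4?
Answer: -11340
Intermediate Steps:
T = -20 (T = -36 + 4*4 = -36 + 16 = -20)
R = -18 (R = (3 - 1) - 20 = 2 - 20 = -18)
h(q, g) = 108 (h(q, g) = -18*(-3 - 3) = -18*(-6) = 108)
l = -7 (l = -9 + (3 - 1*1) = -9 + (3 - 1) = -9 + 2 = -7)
G(c, B) = 21 (G(c, B) = -7*(-3) = 21)
(-5*h(-3, 0))*G(6, -1) = -5*108*21 = -540*21 = -11340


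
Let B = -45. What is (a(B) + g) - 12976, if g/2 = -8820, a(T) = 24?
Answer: -30592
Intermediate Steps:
g = -17640 (g = 2*(-8820) = -17640)
(a(B) + g) - 12976 = (24 - 17640) - 12976 = -17616 - 12976 = -30592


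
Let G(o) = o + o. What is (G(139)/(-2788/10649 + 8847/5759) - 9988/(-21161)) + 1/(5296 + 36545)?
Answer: 15127866033057851657/69198774852967011 ≈ 218.61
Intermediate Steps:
G(o) = 2*o
(G(139)/(-2788/10649 + 8847/5759) - 9988/(-21161)) + 1/(5296 + 36545) = ((2*139)/(-2788/10649 + 8847/5759) - 9988/(-21161)) + 1/(5296 + 36545) = (278/(-2788*1/10649 + 8847*(1/5759)) - 9988*(-1/21161)) + 1/41841 = (278/(-2788/10649 + 8847/5759) + 9988/21161) + 1/41841 = (278/(78155611/61327591) + 9988/21161) + 1/41841 = (278*(61327591/78155611) + 9988/21161) + 1/41841 = (17049070298/78155611 + 9988/21161) + 1/41841 = 361555994818646/1653850884371 + 1/41841 = 15127866033057851657/69198774852967011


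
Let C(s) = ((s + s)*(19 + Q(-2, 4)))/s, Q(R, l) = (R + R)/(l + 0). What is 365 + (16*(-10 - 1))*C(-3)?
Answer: -5971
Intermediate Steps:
Q(R, l) = 2*R/l (Q(R, l) = (2*R)/l = 2*R/l)
C(s) = 36 (C(s) = ((s + s)*(19 + 2*(-2)/4))/s = ((2*s)*(19 + 2*(-2)*(¼)))/s = ((2*s)*(19 - 1))/s = ((2*s)*18)/s = (36*s)/s = 36)
365 + (16*(-10 - 1))*C(-3) = 365 + (16*(-10 - 1))*36 = 365 + (16*(-11))*36 = 365 - 176*36 = 365 - 6336 = -5971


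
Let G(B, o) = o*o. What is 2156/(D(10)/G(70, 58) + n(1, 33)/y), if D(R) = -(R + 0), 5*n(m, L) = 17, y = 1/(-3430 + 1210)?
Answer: -3626392/12695741 ≈ -0.28564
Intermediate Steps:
y = -1/2220 (y = 1/(-2220) = -1/2220 ≈ -0.00045045)
n(m, L) = 17/5 (n(m, L) = (⅕)*17 = 17/5)
G(B, o) = o²
D(R) = -R
2156/(D(10)/G(70, 58) + n(1, 33)/y) = 2156/((-1*10)/(58²) + 17/(5*(-1/2220))) = 2156/(-10/3364 + (17/5)*(-2220)) = 2156/(-10*1/3364 - 7548) = 2156/(-5/1682 - 7548) = 2156/(-12695741/1682) = 2156*(-1682/12695741) = -3626392/12695741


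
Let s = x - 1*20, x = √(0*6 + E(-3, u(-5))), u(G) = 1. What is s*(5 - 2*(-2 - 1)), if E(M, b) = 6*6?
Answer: -154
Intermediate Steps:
E(M, b) = 36
x = 6 (x = √(0*6 + 36) = √(0 + 36) = √36 = 6)
s = -14 (s = 6 - 1*20 = 6 - 20 = -14)
s*(5 - 2*(-2 - 1)) = -14*(5 - 2*(-2 - 1)) = -14*(5 - 2*(-3)) = -14*(5 + 6) = -14*11 = -154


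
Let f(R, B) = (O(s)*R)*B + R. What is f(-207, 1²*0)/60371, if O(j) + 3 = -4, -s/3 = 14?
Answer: -207/60371 ≈ -0.0034288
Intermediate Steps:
s = -42 (s = -3*14 = -42)
O(j) = -7 (O(j) = -3 - 4 = -7)
f(R, B) = R - 7*B*R (f(R, B) = (-7*R)*B + R = -7*B*R + R = R - 7*B*R)
f(-207, 1²*0)/60371 = -207*(1 - 7*1²*0)/60371 = -207*(1 - 7*0)*(1/60371) = -207*(1 + 0)*(1/60371) = -207*1*(1/60371) = -207*1/60371 = -207/60371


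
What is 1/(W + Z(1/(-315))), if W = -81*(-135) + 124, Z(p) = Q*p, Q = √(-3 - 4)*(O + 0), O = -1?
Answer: 156761325/1733623493176 - 45*I*√7/1733623493176 ≈ 9.0424e-5 - 6.8676e-11*I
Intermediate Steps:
Q = -I*√7 (Q = √(-3 - 4)*(-1 + 0) = √(-7)*(-1) = (I*√7)*(-1) = -I*√7 ≈ -2.6458*I)
Z(p) = -I*p*√7 (Z(p) = (-I*√7)*p = -I*p*√7)
W = 11059 (W = 10935 + 124 = 11059)
1/(W + Z(1/(-315))) = 1/(11059 - 1*I*√7/(-315)) = 1/(11059 - 1*I*(-1/315)*√7) = 1/(11059 + I*√7/315)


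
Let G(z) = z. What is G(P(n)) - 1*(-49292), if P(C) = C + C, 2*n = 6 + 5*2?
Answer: 49308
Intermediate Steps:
n = 8 (n = (6 + 5*2)/2 = (6 + 10)/2 = (½)*16 = 8)
P(C) = 2*C
G(P(n)) - 1*(-49292) = 2*8 - 1*(-49292) = 16 + 49292 = 49308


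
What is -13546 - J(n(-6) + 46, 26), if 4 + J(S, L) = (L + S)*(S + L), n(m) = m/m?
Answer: -18871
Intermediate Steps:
n(m) = 1
J(S, L) = -4 + (L + S)² (J(S, L) = -4 + (L + S)*(S + L) = -4 + (L + S)*(L + S) = -4 + (L + S)²)
-13546 - J(n(-6) + 46, 26) = -13546 - (-4 + (26 + (1 + 46))²) = -13546 - (-4 + (26 + 47)²) = -13546 - (-4 + 73²) = -13546 - (-4 + 5329) = -13546 - 1*5325 = -13546 - 5325 = -18871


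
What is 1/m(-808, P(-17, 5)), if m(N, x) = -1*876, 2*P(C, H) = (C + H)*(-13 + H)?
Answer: -1/876 ≈ -0.0011416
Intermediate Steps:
P(C, H) = (-13 + H)*(C + H)/2 (P(C, H) = ((C + H)*(-13 + H))/2 = ((-13 + H)*(C + H))/2 = (-13 + H)*(C + H)/2)
m(N, x) = -876
1/m(-808, P(-17, 5)) = 1/(-876) = -1/876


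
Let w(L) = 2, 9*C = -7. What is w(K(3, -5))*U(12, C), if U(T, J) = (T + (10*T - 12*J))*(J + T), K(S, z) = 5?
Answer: 85648/27 ≈ 3172.1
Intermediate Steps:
C = -7/9 (C = (⅑)*(-7) = -7/9 ≈ -0.77778)
U(T, J) = (J + T)*(-12*J + 11*T) (U(T, J) = (T + (-12*J + 10*T))*(J + T) = (-12*J + 11*T)*(J + T) = (J + T)*(-12*J + 11*T))
w(K(3, -5))*U(12, C) = 2*(-12*(-7/9)² + 11*12² - 1*(-7/9)*12) = 2*(-12*49/81 + 11*144 + 28/3) = 2*(-196/27 + 1584 + 28/3) = 2*(42824/27) = 85648/27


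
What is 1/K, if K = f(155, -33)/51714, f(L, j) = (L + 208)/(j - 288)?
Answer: -5533398/121 ≈ -45731.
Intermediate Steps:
f(L, j) = (208 + L)/(-288 + j)
K = -121/5533398 (K = ((208 + 155)/(-288 - 33))/51714 = (363/(-321))*(1/51714) = -1/321*363*(1/51714) = -121/107*1/51714 = -121/5533398 ≈ -2.1867e-5)
1/K = 1/(-121/5533398) = -5533398/121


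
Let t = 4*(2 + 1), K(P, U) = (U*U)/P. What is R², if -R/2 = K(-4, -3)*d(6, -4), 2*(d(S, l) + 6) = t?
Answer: 0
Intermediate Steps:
K(P, U) = U²/P
t = 12 (t = 4*3 = 12)
d(S, l) = 0 (d(S, l) = -6 + (½)*12 = -6 + 6 = 0)
R = 0 (R = -2*(-3)²/(-4)*0 = -2*(-¼*9)*0 = -(-9)*0/2 = -2*0 = 0)
R² = 0² = 0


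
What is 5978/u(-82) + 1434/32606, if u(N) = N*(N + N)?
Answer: 53550775/109621372 ≈ 0.48851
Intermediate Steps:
u(N) = 2*N**2 (u(N) = N*(2*N) = 2*N**2)
5978/u(-82) + 1434/32606 = 5978/((2*(-82)**2)) + 1434/32606 = 5978/((2*6724)) + 1434*(1/32606) = 5978/13448 + 717/16303 = 5978*(1/13448) + 717/16303 = 2989/6724 + 717/16303 = 53550775/109621372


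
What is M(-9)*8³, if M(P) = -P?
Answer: 4608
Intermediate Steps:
M(-9)*8³ = -1*(-9)*8³ = 9*512 = 4608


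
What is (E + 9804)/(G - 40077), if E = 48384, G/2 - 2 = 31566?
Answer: 58188/23059 ≈ 2.5234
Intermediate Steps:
G = 63136 (G = 4 + 2*31566 = 4 + 63132 = 63136)
(E + 9804)/(G - 40077) = (48384 + 9804)/(63136 - 40077) = 58188/23059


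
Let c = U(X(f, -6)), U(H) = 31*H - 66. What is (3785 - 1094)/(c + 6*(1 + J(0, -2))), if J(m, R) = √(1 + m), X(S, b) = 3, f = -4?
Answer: 69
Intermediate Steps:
U(H) = -66 + 31*H
c = 27 (c = -66 + 31*3 = -66 + 93 = 27)
(3785 - 1094)/(c + 6*(1 + J(0, -2))) = (3785 - 1094)/(27 + 6*(1 + √(1 + 0))) = 2691/(27 + 6*(1 + √1)) = 2691/(27 + 6*(1 + 1)) = 2691/(27 + 6*2) = 2691/(27 + 12) = 2691/39 = 2691*(1/39) = 69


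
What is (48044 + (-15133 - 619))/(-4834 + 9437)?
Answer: 32292/4603 ≈ 7.0154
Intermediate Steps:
(48044 + (-15133 - 619))/(-4834 + 9437) = (48044 - 15752)/4603 = 32292*(1/4603) = 32292/4603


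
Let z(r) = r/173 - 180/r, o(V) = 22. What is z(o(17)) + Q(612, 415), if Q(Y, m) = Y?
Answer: 1149308/1903 ≈ 603.95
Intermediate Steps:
z(r) = -180/r + r/173 (z(r) = r*(1/173) - 180/r = r/173 - 180/r = -180/r + r/173)
z(o(17)) + Q(612, 415) = (-180/22 + (1/173)*22) + 612 = (-180*1/22 + 22/173) + 612 = (-90/11 + 22/173) + 612 = -15328/1903 + 612 = 1149308/1903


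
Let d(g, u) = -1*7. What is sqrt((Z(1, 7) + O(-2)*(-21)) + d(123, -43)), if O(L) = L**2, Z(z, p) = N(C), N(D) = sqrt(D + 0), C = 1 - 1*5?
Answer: sqrt(-91 + 2*I) ≈ 0.1048 + 9.54*I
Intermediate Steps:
C = -4 (C = 1 - 5 = -4)
d(g, u) = -7
N(D) = sqrt(D)
Z(z, p) = 2*I (Z(z, p) = sqrt(-4) = 2*I)
sqrt((Z(1, 7) + O(-2)*(-21)) + d(123, -43)) = sqrt((2*I + (-2)**2*(-21)) - 7) = sqrt((2*I + 4*(-21)) - 7) = sqrt((2*I - 84) - 7) = sqrt((-84 + 2*I) - 7) = sqrt(-91 + 2*I)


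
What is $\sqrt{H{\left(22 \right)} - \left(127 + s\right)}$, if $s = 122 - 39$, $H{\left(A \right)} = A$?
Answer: $2 i \sqrt{47} \approx 13.711 i$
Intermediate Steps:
$s = 83$
$\sqrt{H{\left(22 \right)} - \left(127 + s\right)} = \sqrt{22 - 210} = \sqrt{-188} = 2 i \sqrt{47}$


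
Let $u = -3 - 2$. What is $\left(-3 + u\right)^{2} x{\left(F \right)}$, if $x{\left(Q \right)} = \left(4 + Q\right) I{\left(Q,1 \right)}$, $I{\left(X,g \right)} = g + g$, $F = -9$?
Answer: $-640$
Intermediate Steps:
$u = -5$ ($u = -3 - 2 = -5$)
$I{\left(X,g \right)} = 2 g$
$x{\left(Q \right)} = 8 + 2 Q$ ($x{\left(Q \right)} = \left(4 + Q\right) 2 \cdot 1 = \left(4 + Q\right) 2 = 8 + 2 Q$)
$\left(-3 + u\right)^{2} x{\left(F \right)} = \left(-3 - 5\right)^{2} \left(8 + 2 \left(-9\right)\right) = \left(-8\right)^{2} \left(8 - 18\right) = 64 \left(-10\right) = -640$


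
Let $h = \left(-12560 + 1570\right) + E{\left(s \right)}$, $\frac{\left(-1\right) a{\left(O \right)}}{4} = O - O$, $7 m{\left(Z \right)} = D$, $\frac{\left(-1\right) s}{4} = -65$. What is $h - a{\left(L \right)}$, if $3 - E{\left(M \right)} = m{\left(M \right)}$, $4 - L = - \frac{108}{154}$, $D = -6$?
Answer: $- \frac{76903}{7} \approx -10986.0$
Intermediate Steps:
$s = 260$ ($s = \left(-4\right) \left(-65\right) = 260$)
$m{\left(Z \right)} = - \frac{6}{7}$ ($m{\left(Z \right)} = \frac{1}{7} \left(-6\right) = - \frac{6}{7}$)
$L = \frac{362}{77}$ ($L = 4 - - \frac{108}{154} = 4 - \left(-108\right) \frac{1}{154} = 4 - - \frac{54}{77} = 4 + \frac{54}{77} = \frac{362}{77} \approx 4.7013$)
$E{\left(M \right)} = \frac{27}{7}$ ($E{\left(M \right)} = 3 - - \frac{6}{7} = 3 + \frac{6}{7} = \frac{27}{7}$)
$a{\left(O \right)} = 0$ ($a{\left(O \right)} = - 4 \left(O - O\right) = \left(-4\right) 0 = 0$)
$h = - \frac{76903}{7}$ ($h = \left(-12560 + 1570\right) + \frac{27}{7} = -10990 + \frac{27}{7} = - \frac{76903}{7} \approx -10986.0$)
$h - a{\left(L \right)} = - \frac{76903}{7} - 0 = - \frac{76903}{7} + 0 = - \frac{76903}{7}$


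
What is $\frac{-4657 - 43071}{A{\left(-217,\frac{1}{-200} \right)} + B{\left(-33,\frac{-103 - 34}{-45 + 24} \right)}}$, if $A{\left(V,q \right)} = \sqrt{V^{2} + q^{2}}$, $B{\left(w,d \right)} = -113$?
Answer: $- \frac{215730560000}{1372800001} - \frac{9545600 \sqrt{1883560001}}{1372800001} \approx -458.92$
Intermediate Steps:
$\frac{-4657 - 43071}{A{\left(-217,\frac{1}{-200} \right)} + B{\left(-33,\frac{-103 - 34}{-45 + 24} \right)}} = \frac{-4657 - 43071}{\sqrt{\left(-217\right)^{2} + \left(\frac{1}{-200}\right)^{2}} - 113} = - \frac{47728}{\sqrt{47089 + \left(- \frac{1}{200}\right)^{2}} - 113} = - \frac{47728}{\sqrt{47089 + \frac{1}{40000}} - 113} = - \frac{47728}{\sqrt{\frac{1883560001}{40000}} - 113} = - \frac{47728}{\frac{\sqrt{1883560001}}{200} - 113} = - \frac{47728}{-113 + \frac{\sqrt{1883560001}}{200}}$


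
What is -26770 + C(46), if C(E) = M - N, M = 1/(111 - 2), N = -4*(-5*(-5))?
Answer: -2907029/109 ≈ -26670.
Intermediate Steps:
N = -100 ≈ -100.00
M = 1/109 ≈ 0.0091743
C(E) = 10901/109 (C(E) = 1/109 - 1*(-100) = 1/109 + 100 = 10901/109)
-26770 + C(46) = -26770 + 10901/109 = -2907029/109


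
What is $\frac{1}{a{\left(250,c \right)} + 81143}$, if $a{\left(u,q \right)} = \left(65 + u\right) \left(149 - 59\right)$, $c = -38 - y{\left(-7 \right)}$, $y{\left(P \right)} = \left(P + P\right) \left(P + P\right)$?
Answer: $\frac{1}{109493} \approx 9.133 \cdot 10^{-6}$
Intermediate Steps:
$y{\left(P \right)} = 4 P^{2}$ ($y{\left(P \right)} = 2 P 2 P = 4 P^{2}$)
$c = -234$ ($c = -38 - 4 \left(-7\right)^{2} = -38 - 4 \cdot 49 = -38 - 196 = -234$)
$a{\left(u,q \right)} = 5850 + 90 u$ ($a{\left(u,q \right)} = \left(65 + u\right) 90 = 5850 + 90 u$)
$\frac{1}{a{\left(250,c \right)} + 81143} = \frac{1}{\left(5850 + 90 \cdot 250\right) + 81143} = \frac{1}{\left(5850 + 22500\right) + 81143} = \frac{1}{28350 + 81143} = \frac{1}{109493}$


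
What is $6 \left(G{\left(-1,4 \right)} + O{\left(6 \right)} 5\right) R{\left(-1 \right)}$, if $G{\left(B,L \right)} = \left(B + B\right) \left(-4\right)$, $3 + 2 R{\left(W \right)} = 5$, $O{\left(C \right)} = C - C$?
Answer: $48$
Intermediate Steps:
$O{\left(C \right)} = 0$
$R{\left(W \right)} = 1$ ($R{\left(W \right)} = - \frac{3}{2} + \frac{1}{2} \cdot 5 = - \frac{3}{2} + \frac{5}{2} = 1$)
$G{\left(B,L \right)} = - 8 B$ ($G{\left(B,L \right)} = 2 B \left(-4\right) = - 8 B$)
$6 \left(G{\left(-1,4 \right)} + O{\left(6 \right)} 5\right) R{\left(-1 \right)} = 6 \left(\left(-8\right) \left(-1\right) + 0 \cdot 5\right) 1 = 6 \left(8 + 0\right) 1 = 6 \cdot 8 \cdot 1 = 48 \cdot 1 = 48$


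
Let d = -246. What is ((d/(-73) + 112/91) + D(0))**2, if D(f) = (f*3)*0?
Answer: 19061956/900601 ≈ 21.166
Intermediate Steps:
D(f) = 0 (D(f) = (3*f)*0 = 0)
((d/(-73) + 112/91) + D(0))**2 = ((-246/(-73) + 112/91) + 0)**2 = ((-246*(-1/73) + 112*(1/91)) + 0)**2 = ((246/73 + 16/13) + 0)**2 = (4366/949 + 0)**2 = (4366/949)**2 = 19061956/900601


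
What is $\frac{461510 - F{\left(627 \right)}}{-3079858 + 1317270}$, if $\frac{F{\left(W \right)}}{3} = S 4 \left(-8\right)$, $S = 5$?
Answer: $- \frac{230995}{881294} \approx -0.26211$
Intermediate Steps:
$F{\left(W \right)} = -480$ ($F{\left(W \right)} = 3 \cdot 5 \cdot 4 \left(-8\right) = 3 \cdot 20 \left(-8\right) = 3 \left(-160\right) = -480$)
$\frac{461510 - F{\left(627 \right)}}{-3079858 + 1317270} = \frac{461510 - -480}{-3079858 + 1317270} = \frac{461510 + 480}{-1762588} = 461990 \left(- \frac{1}{1762588}\right) = - \frac{230995}{881294}$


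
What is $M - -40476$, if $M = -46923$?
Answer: $-6447$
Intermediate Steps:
$M - -40476 = -46923 - -40476 = -46923 + 40476 = -6447$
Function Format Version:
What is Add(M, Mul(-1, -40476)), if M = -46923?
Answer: -6447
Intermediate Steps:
Add(M, Mul(-1, -40476)) = Add(-46923, Mul(-1, -40476)) = Add(-46923, 40476) = -6447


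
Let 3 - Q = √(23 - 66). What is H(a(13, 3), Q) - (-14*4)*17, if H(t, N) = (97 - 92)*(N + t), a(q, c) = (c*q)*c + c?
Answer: 1567 - 5*I*√43 ≈ 1567.0 - 32.787*I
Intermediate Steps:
Q = 3 - I*√43 (Q = 3 - √(23 - 66) = 3 - √(-43) = 3 - I*√43 ≈ 3.0 - 6.5574*I)
a(q, c) = c + q*c² (a(q, c) = q*c² + c = c + q*c²)
H(t, N) = 5*N + 5*t (H(t, N) = 5*(N + t) = 5*N + 5*t)
H(a(13, 3), Q) - (-14*4)*17 = (5*(3 - I*√43) + 5*(3*(1 + 3*13))) - (-14*4)*17 = ((15 - 5*I*√43) + 5*(3*(1 + 39))) - (-56)*17 = ((15 - 5*I*√43) + 5*(3*40)) - 1*(-952) = ((15 - 5*I*√43) + 5*120) + 952 = ((15 - 5*I*√43) + 600) + 952 = (615 - 5*I*√43) + 952 = 1567 - 5*I*√43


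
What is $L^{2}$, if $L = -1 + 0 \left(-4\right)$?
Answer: $1$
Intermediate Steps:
$L = -1$ ($L = -1 + 0 = -1$)
$L^{2} = \left(-1\right)^{2} = 1$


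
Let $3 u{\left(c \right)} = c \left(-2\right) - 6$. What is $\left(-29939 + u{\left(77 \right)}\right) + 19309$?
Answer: $- \frac{32050}{3} \approx -10683.0$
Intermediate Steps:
$u{\left(c \right)} = -2 - \frac{2 c}{3}$ ($u{\left(c \right)} = \frac{c \left(-2\right) - 6}{3} = \frac{- 2 c - 6}{3} = \frac{-6 - 2 c}{3} = -2 - \frac{2 c}{3}$)
$\left(-29939 + u{\left(77 \right)}\right) + 19309 = \left(-29939 - \frac{160}{3}\right) + 19309 = - \frac{89977}{3} + 19309 = - \frac{32050}{3}$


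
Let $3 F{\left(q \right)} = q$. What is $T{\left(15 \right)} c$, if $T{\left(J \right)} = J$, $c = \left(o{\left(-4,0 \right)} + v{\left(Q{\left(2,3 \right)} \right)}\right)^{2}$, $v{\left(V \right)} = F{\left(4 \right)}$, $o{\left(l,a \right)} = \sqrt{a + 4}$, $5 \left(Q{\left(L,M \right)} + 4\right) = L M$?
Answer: $\frac{500}{3} \approx 166.67$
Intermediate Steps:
$F{\left(q \right)} = \frac{q}{3}$
$Q{\left(L,M \right)} = -4 + \frac{L M}{5}$
$o{\left(l,a \right)} = \sqrt{4 + a}$
$v{\left(V \right)} = \frac{4}{3}$ ($v{\left(V \right)} = \frac{1}{3} \cdot 4 = \frac{4}{3}$)
$c = \frac{100}{9}$ ($c = \left(\sqrt{4 + 0} + \frac{4}{3}\right)^{2} = \left(\sqrt{4} + \frac{4}{3}\right)^{2} = \left(2 + \frac{4}{3}\right)^{2} = \left(\frac{10}{3}\right)^{2} = \frac{100}{9} \approx 11.111$)
$T{\left(15 \right)} c = 15 \cdot \frac{100}{9} = \frac{500}{3}$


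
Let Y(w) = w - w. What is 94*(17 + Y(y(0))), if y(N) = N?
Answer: 1598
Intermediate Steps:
Y(w) = 0
94*(17 + Y(y(0))) = 94*(17 + 0) = 94*17 = 1598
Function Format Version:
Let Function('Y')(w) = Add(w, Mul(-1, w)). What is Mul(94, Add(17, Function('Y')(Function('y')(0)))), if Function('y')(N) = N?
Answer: 1598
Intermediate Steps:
Function('Y')(w) = 0
Mul(94, Add(17, Function('Y')(Function('y')(0)))) = Mul(94, Add(17, 0)) = Mul(94, 17) = 1598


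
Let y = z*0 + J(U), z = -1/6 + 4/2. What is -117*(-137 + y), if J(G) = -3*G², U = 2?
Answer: 17433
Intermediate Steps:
z = 11/6 (z = -1*⅙ + 4*(½) = -⅙ + 2 = 11/6 ≈ 1.8333)
y = -12 (y = (11/6)*0 - 3*2² = 0 - 3*4 = 0 - 12 = -12)
-117*(-137 + y) = -117*(-137 - 12) = -117*(-149) = 17433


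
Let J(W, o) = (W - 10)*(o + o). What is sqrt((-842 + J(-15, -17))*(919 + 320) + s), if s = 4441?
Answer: sqrt(14353) ≈ 119.80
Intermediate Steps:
J(W, o) = 2*o*(-10 + W) (J(W, o) = (-10 + W)*(2*o) = 2*o*(-10 + W))
sqrt((-842 + J(-15, -17))*(919 + 320) + s) = sqrt((-842 + 2*(-17)*(-10 - 15))*(919 + 320) + 4441) = sqrt((-842 + 2*(-17)*(-25))*1239 + 4441) = sqrt((-842 + 850)*1239 + 4441) = sqrt(8*1239 + 4441) = sqrt(9912 + 4441) = sqrt(14353)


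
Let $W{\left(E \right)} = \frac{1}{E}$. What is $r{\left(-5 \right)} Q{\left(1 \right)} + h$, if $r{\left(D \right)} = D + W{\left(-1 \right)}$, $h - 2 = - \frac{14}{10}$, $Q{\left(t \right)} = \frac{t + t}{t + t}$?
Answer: $- \frac{27}{5} \approx -5.4$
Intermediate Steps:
$Q{\left(t \right)} = 1$ ($Q{\left(t \right)} = \frac{2 t}{2 t} = 2 t \frac{1}{2 t} = 1$)
$h = \frac{3}{5}$ ($h = 2 - \frac{14}{10} = 2 - \frac{7}{5} = \frac{3}{5} \approx 0.6$)
$r{\left(D \right)} = -1 + D$ ($r{\left(D \right)} = D + \frac{1}{-1} = D - 1 = -1 + D$)
$r{\left(-5 \right)} Q{\left(1 \right)} + h = \left(-1 - 5\right) 1 + \frac{3}{5} = \left(-6\right) 1 + \frac{3}{5} = -6 + \frac{3}{5} = - \frac{27}{5}$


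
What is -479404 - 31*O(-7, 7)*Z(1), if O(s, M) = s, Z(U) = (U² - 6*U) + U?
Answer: -480272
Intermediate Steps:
Z(U) = U² - 5*U
-479404 - 31*O(-7, 7)*Z(1) = -479404 - 31*(-7)*1*(-5 + 1) = -479404 - (-217)*1*(-4) = -479404 - (-217)*(-4) = -479404 - 1*868 = -479404 - 868 = -480272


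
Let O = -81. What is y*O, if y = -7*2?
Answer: 1134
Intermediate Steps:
y = -14
y*O = -14*(-81) = 1134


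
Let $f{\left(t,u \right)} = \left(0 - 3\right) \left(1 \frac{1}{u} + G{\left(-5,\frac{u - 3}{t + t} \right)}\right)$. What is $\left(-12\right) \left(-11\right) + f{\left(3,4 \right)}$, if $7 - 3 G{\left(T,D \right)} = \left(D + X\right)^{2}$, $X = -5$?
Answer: $\frac{2657}{18} \approx 147.61$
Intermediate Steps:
$G{\left(T,D \right)} = \frac{7}{3} - \frac{\left(-5 + D\right)^{2}}{3}$ ($G{\left(T,D \right)} = \frac{7}{3} - \frac{\left(D - 5\right)^{2}}{3} = \frac{7}{3} - \frac{\left(-5 + D\right)^{2}}{3}$)
$f{\left(t,u \right)} = -7 + \left(-5 + \frac{-3 + u}{2 t}\right)^{2} - \frac{3}{u}$ ($f{\left(t,u \right)} = \left(0 - 3\right) \left(1 \frac{1}{u} - \left(- \frac{7}{3} + \frac{\left(-5 + \frac{u - 3}{t + t}\right)^{2}}{3}\right)\right) = - 3 \left(\frac{1}{u} - \left(- \frac{7}{3} + \frac{\left(-5 + \frac{-3 + u}{2 t}\right)^{2}}{3}\right)\right) = - 3 \left(\frac{7}{3} + \frac{1}{u} - \frac{\left(-5 + \frac{-3 + u}{2 t}\right)^{2}}{3}\right) = -7 + \left(-5 + \frac{-3 + u}{2 t}\right)^{2} - \frac{3}{u}$)
$\left(-12\right) \left(-11\right) + f{\left(3,4 \right)} = \left(-12\right) \left(-11\right) - \left(7 + \frac{3}{4} - \frac{\left(3 - 4 + 10 \cdot 3\right)^{2}}{4 \cdot 9}\right) = 132 - \left(\frac{31}{4} - \frac{\left(3 - 4 + 30\right)^{2}}{36}\right) = 132 - \left(\frac{31}{4} - \frac{841}{36}\right) = 132 - - \frac{281}{18} = 132 + \frac{281}{18} = \frac{2657}{18}$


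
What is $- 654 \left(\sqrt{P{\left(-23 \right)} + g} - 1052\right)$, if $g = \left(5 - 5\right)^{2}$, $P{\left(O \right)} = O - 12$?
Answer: $688008 - 654 i \sqrt{35} \approx 6.8801 \cdot 10^{5} - 3869.1 i$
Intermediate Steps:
$P{\left(O \right)} = -12 + O$ ($P{\left(O \right)} = O - 12 = -12 + O$)
$g = 0$ ($g = 0^{2} = 0$)
$- 654 \left(\sqrt{P{\left(-23 \right)} + g} - 1052\right) = - 654 \left(\sqrt{\left(-12 - 23\right) + 0} - 1052\right) = - 654 \left(\sqrt{-35 + 0} - 1052\right) = - 654 \left(\sqrt{-35} - 1052\right) = - 654 \left(i \sqrt{35} - 1052\right) = - 654 \left(-1052 + i \sqrt{35}\right) = 688008 - 654 i \sqrt{35}$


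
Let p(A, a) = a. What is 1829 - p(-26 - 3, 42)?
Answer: 1787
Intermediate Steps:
1829 - p(-26 - 3, 42) = 1829 - 1*42 = 1829 - 42 = 1787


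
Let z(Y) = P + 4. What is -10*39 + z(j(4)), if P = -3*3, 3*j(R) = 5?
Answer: -395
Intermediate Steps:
j(R) = 5/3 (j(R) = (⅓)*5 = 5/3)
P = -9
z(Y) = -5 (z(Y) = -9 + 4 = -5)
-10*39 + z(j(4)) = -10*39 - 5 = -390 - 5 = -395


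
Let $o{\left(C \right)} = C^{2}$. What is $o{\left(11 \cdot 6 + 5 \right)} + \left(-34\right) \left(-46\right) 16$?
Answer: $30065$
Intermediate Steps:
$o{\left(11 \cdot 6 + 5 \right)} + \left(-34\right) \left(-46\right) 16 = \left(11 \cdot 6 + 5\right)^{2} + \left(-34\right) \left(-46\right) 16 = \left(66 + 5\right)^{2} + 1564 \cdot 16 = 71^{2} + 25024 = 5041 + 25024 = 30065$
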